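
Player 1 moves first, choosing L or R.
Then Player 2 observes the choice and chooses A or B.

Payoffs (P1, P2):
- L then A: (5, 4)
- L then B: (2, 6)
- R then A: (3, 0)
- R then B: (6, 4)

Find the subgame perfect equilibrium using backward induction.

P1 plays R, P2 plays B after L and B after R; Payoff (6, 4)

Work:
Backward induction:
After L: P2 chooses B → P1 gets 2
After R: P2 chooses B → P1 gets 6
P1 chooses R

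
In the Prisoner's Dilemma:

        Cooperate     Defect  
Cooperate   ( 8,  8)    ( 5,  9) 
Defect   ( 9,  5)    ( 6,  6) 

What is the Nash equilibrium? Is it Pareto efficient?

(Defect, Defect) is NE; not Pareto efficient

Work:
Defect dominates Cooperate for both players:
If P2 cooperates: Defect (9) > Cooperate (8)
If P2 defects: Defect (6) > Cooperate (5)
NE: (Defect, Defect) with payoff (6, 6)
But (Cooperate, Cooperate) = (8, 8) Pareto dominates (6, 6)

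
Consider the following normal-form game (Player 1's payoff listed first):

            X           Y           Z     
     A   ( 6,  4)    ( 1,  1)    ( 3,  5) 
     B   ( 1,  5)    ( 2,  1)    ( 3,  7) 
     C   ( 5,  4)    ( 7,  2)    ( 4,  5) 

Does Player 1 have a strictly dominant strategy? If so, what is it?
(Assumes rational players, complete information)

No strictly dominant strategy exists for Player 1

Work:
A strategy strictly dominates another if it gives a strictly higher payoff against every opponent action. Compare each pair of P1's strategies column-by-column:
  A vs B: [6 vs 1, 1 vs 2, 3 vs 3] → A does not strictly dominate B (column Y: 1 ≤ 2)
  A vs C: [6 vs 5, 1 vs 7, 3 vs 4] → A does not strictly dominate C (column Y: 1 ≤ 7)
  B vs A: [1 vs 6, 2 vs 1, 3 vs 3] → B does not strictly dominate A (column X: 1 ≤ 6)
  B vs C: [1 vs 5, 2 vs 7, 3 vs 4] → B does not strictly dominate C (column X: 1 ≤ 5)
  C vs A: [5 vs 6, 7 vs 1, 4 vs 3] → C does not strictly dominate A (column X: 5 ≤ 6)
  C vs B: [5 vs 1, 7 vs 2, 4 vs 3] → C strictly dominates B
No single strategy strictly dominates all others → no strictly dominant strategy.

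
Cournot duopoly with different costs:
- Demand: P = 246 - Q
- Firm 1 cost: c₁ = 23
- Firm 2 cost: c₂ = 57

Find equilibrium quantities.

q₁* = 85.67, q₂* = 51.67

Work:
Reaction: q₁ = (246 - 23 - q₂)/2
Reaction: q₂ = (246 - 57 - q₁)/2
Solve simultaneously:
q₁* = (246 - 2×23 + 57)/3 = 85.67
q₂* = (246 - 2×57 + 23)/3 = 51.67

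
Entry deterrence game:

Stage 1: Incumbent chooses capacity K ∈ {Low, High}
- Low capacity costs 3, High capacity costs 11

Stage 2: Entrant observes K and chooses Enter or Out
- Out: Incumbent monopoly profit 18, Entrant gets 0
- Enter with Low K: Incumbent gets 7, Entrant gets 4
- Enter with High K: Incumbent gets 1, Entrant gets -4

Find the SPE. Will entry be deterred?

SPE: (High, Enter|Low, Out|High); Entry deterred. Incumbent net profit = 7

Work:
After Low K: Entrant enters (4 > 0)
After High K: Entrant stays out (-4 < 0)
Incumbent: Low → 7−3=4, High → 18−11=7
Incumbent chooses High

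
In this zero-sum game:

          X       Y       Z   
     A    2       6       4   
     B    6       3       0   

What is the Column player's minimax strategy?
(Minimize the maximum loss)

Column should play Z, value = 4

Work:
Column player minimizes Row's maximum payoff:
Column X: max payoff to Row = 6
Column Y: max payoff to Row = 6
Column Z: max payoff to Row = 4
Minimum is 4, achieved by column Z.
Minimax strategy: Z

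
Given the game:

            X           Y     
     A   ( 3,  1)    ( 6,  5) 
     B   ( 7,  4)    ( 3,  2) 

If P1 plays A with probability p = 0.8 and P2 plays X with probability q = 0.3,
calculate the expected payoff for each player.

E[P1] = 4.92, E[P2] = 3.56

Work:
E[P1] = p·q·π₁(A,X) + p·(1-q)·π₁(A,Y) + (1-p)·q·π₁(B,X) + (1-p)·(1-q)·π₁(B,Y)
= 0.8·0.3·3 + 0.8·0.7·6 + 0.2·0.3·7 + 0.2·0.7·3
= 4.92

E[P2] = 3.56 (similar calculation)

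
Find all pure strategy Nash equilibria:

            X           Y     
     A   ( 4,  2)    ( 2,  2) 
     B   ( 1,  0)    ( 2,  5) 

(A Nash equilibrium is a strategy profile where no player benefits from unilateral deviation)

Nash equilibrium: (A, X), (A, Y), (B, Y)

Work:
Best responses:
  P1 vs X: payoffs [4, 1] → best response A (payoff 4)
  P1 vs Y: payoffs [2, 2] → best response A/B (payoff 2)
  P2 vs A: payoffs [2, 2] → best response X/Y (payoff 2)
  P2 vs B: payoffs [0, 5] → best response Y (payoff 5)
Mutual best responses: (A,X), (A,Y), (B,Y) → Nash equilibria.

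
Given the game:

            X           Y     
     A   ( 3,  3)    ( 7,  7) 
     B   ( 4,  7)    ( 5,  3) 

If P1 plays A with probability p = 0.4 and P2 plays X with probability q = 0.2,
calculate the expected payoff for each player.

E[P1] = 5.36, E[P2] = 4.76

Work:
E[P1] = p·q·π₁(A,X) + p·(1-q)·π₁(A,Y) + (1-p)·q·π₁(B,X) + (1-p)·(1-q)·π₁(B,Y)
= 0.4·0.2·3 + 0.4·0.8·7 + 0.6·0.2·4 + 0.6·0.8·5
= 5.36

E[P2] = 4.76 (similar calculation)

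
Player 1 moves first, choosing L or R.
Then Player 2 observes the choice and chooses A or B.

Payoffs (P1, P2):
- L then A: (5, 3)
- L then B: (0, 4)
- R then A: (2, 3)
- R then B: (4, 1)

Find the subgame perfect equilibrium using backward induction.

P1 plays R, P2 plays B after L and A after R; Payoff (2, 3)

Work:
Backward induction:
After L: P2 chooses B → P1 gets 0
After R: P2 chooses A → P1 gets 2
P1 chooses R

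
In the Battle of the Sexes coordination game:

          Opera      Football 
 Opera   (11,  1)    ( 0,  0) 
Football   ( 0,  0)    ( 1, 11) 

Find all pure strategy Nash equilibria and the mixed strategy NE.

Pure NE: (Opera, Opera) and (Football, Football); Mixed NE: p = 0.9167, q = 0.0833

Work:
Check pure NE:
(Opera, Opera): (11, 1) - no unilateral deviation beneficial
(Football, Football): (1, 11) - no unilateral deviation beneficial
Mixed NE: P1 plays Opera with p = 0.9167, P2 plays Opera with q = 0.0833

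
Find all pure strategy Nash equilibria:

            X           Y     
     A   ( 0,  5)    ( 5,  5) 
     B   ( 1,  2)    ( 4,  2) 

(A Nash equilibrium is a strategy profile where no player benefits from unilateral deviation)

Nash equilibrium: (A, Y), (B, X)

Work:
Best responses:
  P1 vs X: payoffs [0, 1] → best response B (payoff 1)
  P1 vs Y: payoffs [5, 4] → best response A (payoff 5)
  P2 vs A: payoffs [5, 5] → best response X/Y (payoff 5)
  P2 vs B: payoffs [2, 2] → best response X/Y (payoff 2)
Mutual best responses: (A,Y), (B,X) → Nash equilibria.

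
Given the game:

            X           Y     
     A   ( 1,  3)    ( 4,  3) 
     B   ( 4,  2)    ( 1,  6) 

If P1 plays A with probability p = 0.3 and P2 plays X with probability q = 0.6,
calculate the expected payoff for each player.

E[P1] = 2.62, E[P2] = 3.42

Work:
E[P1] = p·q·π₁(A,X) + p·(1-q)·π₁(A,Y) + (1-p)·q·π₁(B,X) + (1-p)·(1-q)·π₁(B,Y)
= 0.3·0.6·1 + 0.3·0.4·4 + 0.7·0.6·4 + 0.7·0.4·1
= 2.62

E[P2] = 3.42 (similar calculation)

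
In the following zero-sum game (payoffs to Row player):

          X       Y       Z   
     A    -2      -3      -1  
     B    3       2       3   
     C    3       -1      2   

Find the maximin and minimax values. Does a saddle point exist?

Maximin = 2, Minimax = 2, Saddle: True

Work:
Row minimums: [-3, 2, -1] → maximin = 2
Column maximums: [3, 2, 3] → minimax = 2
Saddle point exists! Game value = 2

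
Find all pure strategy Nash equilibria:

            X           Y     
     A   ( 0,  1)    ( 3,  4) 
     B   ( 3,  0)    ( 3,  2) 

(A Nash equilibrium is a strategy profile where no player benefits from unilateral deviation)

Nash equilibrium: (A, Y), (B, Y)

Work:
Best responses:
  P1 vs X: payoffs [0, 3] → best response B (payoff 3)
  P1 vs Y: payoffs [3, 3] → best response A/B (payoff 3)
  P2 vs A: payoffs [1, 4] → best response Y (payoff 4)
  P2 vs B: payoffs [0, 2] → best response Y (payoff 2)
Mutual best responses: (A,Y), (B,Y) → Nash equilibria.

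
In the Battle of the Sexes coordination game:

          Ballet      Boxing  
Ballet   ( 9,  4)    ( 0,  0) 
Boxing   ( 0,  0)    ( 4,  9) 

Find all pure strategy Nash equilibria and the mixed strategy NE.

Pure NE: (Ballet, Ballet) and (Boxing, Boxing); Mixed NE: p = 0.6923, q = 0.3077

Work:
Check pure NE:
(Ballet, Ballet): (9, 4) - no unilateral deviation beneficial
(Boxing, Boxing): (4, 9) - no unilateral deviation beneficial
Mixed NE: P1 plays Ballet with p = 0.6923, P2 plays Ballet with q = 0.3077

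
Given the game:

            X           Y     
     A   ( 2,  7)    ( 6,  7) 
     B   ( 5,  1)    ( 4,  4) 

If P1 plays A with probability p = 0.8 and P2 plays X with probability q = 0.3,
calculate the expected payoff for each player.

E[P1] = 4.7, E[P2] = 6.22

Work:
E[P1] = p·q·π₁(A,X) + p·(1-q)·π₁(A,Y) + (1-p)·q·π₁(B,X) + (1-p)·(1-q)·π₁(B,Y)
= 0.8·0.3·2 + 0.8·0.7·6 + 0.2·0.3·5 + 0.2·0.7·4
= 4.7

E[P2] = 6.22 (similar calculation)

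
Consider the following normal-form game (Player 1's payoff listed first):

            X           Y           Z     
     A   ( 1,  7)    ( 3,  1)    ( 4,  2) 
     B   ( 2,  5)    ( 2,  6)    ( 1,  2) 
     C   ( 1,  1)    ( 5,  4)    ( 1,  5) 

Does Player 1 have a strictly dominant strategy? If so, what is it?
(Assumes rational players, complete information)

No strictly dominant strategy exists for Player 1

Work:
A strategy strictly dominates another if it gives a strictly higher payoff against every opponent action. Compare each pair of P1's strategies column-by-column:
  A vs B: [1 vs 2, 3 vs 2, 4 vs 1] → A does not strictly dominate B (column X: 1 ≤ 2)
  A vs C: [1 vs 1, 3 vs 5, 4 vs 1] → A does not strictly dominate C (column X: 1 ≤ 1)
  B vs A: [2 vs 1, 2 vs 3, 1 vs 4] → B does not strictly dominate A (column Y: 2 ≤ 3)
  B vs C: [2 vs 1, 2 vs 5, 1 vs 1] → B does not strictly dominate C (column Y: 2 ≤ 5)
  C vs A: [1 vs 1, 5 vs 3, 1 vs 4] → C does not strictly dominate A (column X: 1 ≤ 1)
  C vs B: [1 vs 2, 5 vs 2, 1 vs 1] → C does not strictly dominate B (column X: 1 ≤ 2)
No single strategy strictly dominates all others → no strictly dominant strategy.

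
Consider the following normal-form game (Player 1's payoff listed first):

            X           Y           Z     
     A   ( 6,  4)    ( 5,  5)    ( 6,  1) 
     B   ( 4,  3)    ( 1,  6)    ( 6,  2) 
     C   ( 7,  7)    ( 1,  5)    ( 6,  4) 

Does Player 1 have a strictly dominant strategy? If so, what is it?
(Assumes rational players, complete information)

No strictly dominant strategy exists for Player 1

Work:
A strategy strictly dominates another if it gives a strictly higher payoff against every opponent action. Compare each pair of P1's strategies column-by-column:
  A vs B: [6 vs 4, 5 vs 1, 6 vs 6] → A does not strictly dominate B (column Z: 6 ≤ 6)
  A vs C: [6 vs 7, 5 vs 1, 6 vs 6] → A does not strictly dominate C (column X: 6 ≤ 7)
  B vs A: [4 vs 6, 1 vs 5, 6 vs 6] → B does not strictly dominate A (column X: 4 ≤ 6)
  B vs C: [4 vs 7, 1 vs 1, 6 vs 6] → B does not strictly dominate C (column X: 4 ≤ 7)
  C vs A: [7 vs 6, 1 vs 5, 6 vs 6] → C does not strictly dominate A (column Y: 1 ≤ 5)
  C vs B: [7 vs 4, 1 vs 1, 6 vs 6] → C does not strictly dominate B (column Y: 1 ≤ 1)
No single strategy strictly dominates all others → no strictly dominant strategy.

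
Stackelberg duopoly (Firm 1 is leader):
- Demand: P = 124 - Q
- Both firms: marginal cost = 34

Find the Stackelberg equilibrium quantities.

q₁* (leader) = 45.0, q₂* (follower) = 22.5

Work:
Follower's reaction: q₂ = (a - c - q₁)/2
Leader substitutes: π₁ = q₁·(a - q₁ - (a-c-q₁)/2 - c)
FOC: q₁* = (124 - 34)/2 = 45.00
Then: q₂* = (124 - 34 - 45.0)/2 = 22.50
Leader has first-mover advantage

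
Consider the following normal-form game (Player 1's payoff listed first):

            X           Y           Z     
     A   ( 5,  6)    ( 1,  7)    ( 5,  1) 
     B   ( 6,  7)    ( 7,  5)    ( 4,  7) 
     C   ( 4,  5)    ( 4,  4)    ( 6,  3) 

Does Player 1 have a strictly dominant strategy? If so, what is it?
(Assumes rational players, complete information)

No strictly dominant strategy exists for Player 1

Work:
A strategy strictly dominates another if it gives a strictly higher payoff against every opponent action. Compare each pair of P1's strategies column-by-column:
  A vs B: [5 vs 6, 1 vs 7, 5 vs 4] → A does not strictly dominate B (column X: 5 ≤ 6)
  A vs C: [5 vs 4, 1 vs 4, 5 vs 6] → A does not strictly dominate C (column Y: 1 ≤ 4)
  B vs A: [6 vs 5, 7 vs 1, 4 vs 5] → B does not strictly dominate A (column Z: 4 ≤ 5)
  B vs C: [6 vs 4, 7 vs 4, 4 vs 6] → B does not strictly dominate C (column Z: 4 ≤ 6)
  C vs A: [4 vs 5, 4 vs 1, 6 vs 5] → C does not strictly dominate A (column X: 4 ≤ 5)
  C vs B: [4 vs 6, 4 vs 7, 6 vs 4] → C does not strictly dominate B (column X: 4 ≤ 6)
No single strategy strictly dominates all others → no strictly dominant strategy.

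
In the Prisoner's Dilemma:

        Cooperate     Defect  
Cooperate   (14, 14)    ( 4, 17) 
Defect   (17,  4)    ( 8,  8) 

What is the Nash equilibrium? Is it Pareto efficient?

(Defect, Defect) is NE; not Pareto efficient

Work:
Defect dominates Cooperate for both players:
If P2 cooperates: Defect (17) > Cooperate (14)
If P2 defects: Defect (8) > Cooperate (4)
NE: (Defect, Defect) with payoff (8, 8)
But (Cooperate, Cooperate) = (14, 14) Pareto dominates (8, 8)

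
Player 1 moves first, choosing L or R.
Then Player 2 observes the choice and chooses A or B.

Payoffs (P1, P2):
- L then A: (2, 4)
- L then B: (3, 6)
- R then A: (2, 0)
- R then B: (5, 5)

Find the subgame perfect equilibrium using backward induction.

P1 plays R, P2 plays B after L and B after R; Payoff (5, 5)

Work:
Backward induction:
After L: P2 chooses B → P1 gets 3
After R: P2 chooses B → P1 gets 5
P1 chooses R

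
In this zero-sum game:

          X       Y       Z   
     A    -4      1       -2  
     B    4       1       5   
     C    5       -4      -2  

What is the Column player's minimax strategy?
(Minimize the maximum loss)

Column should play Y, value = 1

Work:
Column player minimizes Row's maximum payoff:
Column X: max payoff to Row = 5
Column Y: max payoff to Row = 1
Column Z: max payoff to Row = 5
Minimum is 1, achieved by column Y.
Minimax strategy: Y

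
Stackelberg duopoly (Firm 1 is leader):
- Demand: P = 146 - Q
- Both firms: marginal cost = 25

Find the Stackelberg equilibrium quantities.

q₁* (leader) = 60.5, q₂* (follower) = 30.25

Work:
Follower's reaction: q₂ = (a - c - q₁)/2
Leader substitutes: π₁ = q₁·(a - q₁ - (a-c-q₁)/2 - c)
FOC: q₁* = (146 - 25)/2 = 60.50
Then: q₂* = (146 - 25 - 60.5)/2 = 30.25
Leader has first-mover advantage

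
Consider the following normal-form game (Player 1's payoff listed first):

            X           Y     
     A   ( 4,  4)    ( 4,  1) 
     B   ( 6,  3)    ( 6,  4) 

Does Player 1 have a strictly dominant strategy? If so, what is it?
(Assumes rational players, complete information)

Yes, Player 1's strictly dominant strategy is B

Work:
A strategy strictly dominates another if it gives a strictly higher payoff against every opponent action. Compare each pair of P1's strategies column-by-column:
  A vs B: [4 vs 6, 4 vs 6] → A does not strictly dominate B (column X: 4 ≤ 6)
  B vs A: [6 vs 4, 6 vs 4] → B strictly dominates A
B strictly dominates every other strategy → strictly dominant.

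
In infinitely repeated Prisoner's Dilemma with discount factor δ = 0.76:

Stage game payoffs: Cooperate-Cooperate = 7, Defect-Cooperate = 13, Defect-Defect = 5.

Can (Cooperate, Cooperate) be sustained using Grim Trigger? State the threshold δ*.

δ* = 0.75; since δ = 0.76 ≥ 0.75, cooperation can be sustained

Work:
For Grim Trigger:
Cooperate forever: 7/(1-δ)
Defect then punished: 13 + 5·δ/(1-δ)
Need: 7/(1-δ) ≥ 13 + 5·δ/(1-δ)
Solving: δ ≥ (T-R)/(T-P) = (13-7)/(13-5) = 0.75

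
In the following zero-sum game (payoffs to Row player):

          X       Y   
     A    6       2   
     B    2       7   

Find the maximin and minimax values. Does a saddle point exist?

Maximin = 2, Minimax = 6, Saddle: False

Work:
Row minimums: [2, 2] → maximin = 2
Column maximums: [6, 7] → minimax = 6
No saddle point (maximin ≠ minimax). Mixed strategy needed.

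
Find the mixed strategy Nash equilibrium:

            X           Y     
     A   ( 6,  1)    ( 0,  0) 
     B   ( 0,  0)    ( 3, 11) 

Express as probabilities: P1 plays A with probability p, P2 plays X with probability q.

p = 0.9167, q = 0.3333

Work:
Find probabilities that make opponent indifferent:
P2 chooses q to make P1 indifferent between A and B
P1 chooses p to make P2 indifferent between X and Y
Mixed NE: P1 plays (A: 0.9167, B: 0.0833), P2 plays (X: 0.3333, Y: 0.6667)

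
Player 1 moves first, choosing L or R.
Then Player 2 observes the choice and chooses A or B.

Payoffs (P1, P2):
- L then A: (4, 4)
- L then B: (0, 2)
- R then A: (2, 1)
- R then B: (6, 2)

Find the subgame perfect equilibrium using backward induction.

P1 plays R, P2 plays A after L and B after R; Payoff (6, 2)

Work:
Backward induction:
After L: P2 chooses A → P1 gets 4
After R: P2 chooses B → P1 gets 6
P1 chooses R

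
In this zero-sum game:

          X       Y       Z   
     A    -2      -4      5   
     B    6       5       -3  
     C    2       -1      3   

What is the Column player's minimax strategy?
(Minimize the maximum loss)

Column should play Y or Z (all achieve the minimum), value = 5

Work:
Column player minimizes Row's maximum payoff:
Column X: max payoff to Row = 6
Column Y: max payoff to Row = 5
Column Z: max payoff to Row = 5
Minimum is 5, achieved by columns Y, Z (tied).
Each of Y or Z is a minimax strategy.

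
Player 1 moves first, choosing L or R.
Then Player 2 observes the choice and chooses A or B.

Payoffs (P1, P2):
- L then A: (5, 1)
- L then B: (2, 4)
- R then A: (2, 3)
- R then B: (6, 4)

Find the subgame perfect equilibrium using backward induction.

P1 plays R, P2 plays B after L and B after R; Payoff (6, 4)

Work:
Backward induction:
After L: P2 chooses B → P1 gets 2
After R: P2 chooses B → P1 gets 6
P1 chooses R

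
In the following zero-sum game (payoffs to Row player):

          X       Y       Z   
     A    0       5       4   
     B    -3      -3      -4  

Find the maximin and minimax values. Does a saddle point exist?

Maximin = 0, Minimax = 0, Saddle: True

Work:
Row minimums: [0, -4] → maximin = 0
Column maximums: [0, 5, 4] → minimax = 0
Saddle point exists! Game value = 0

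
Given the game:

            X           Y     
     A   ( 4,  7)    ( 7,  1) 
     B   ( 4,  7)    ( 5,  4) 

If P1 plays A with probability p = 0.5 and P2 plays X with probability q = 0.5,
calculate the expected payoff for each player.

E[P1] = 5.0, E[P2] = 4.75

Work:
E[P1] = p·q·π₁(A,X) + p·(1-q)·π₁(A,Y) + (1-p)·q·π₁(B,X) + (1-p)·(1-q)·π₁(B,Y)
= 0.5·0.5·4 + 0.5·0.5·7 + 0.5·0.5·4 + 0.5·0.5·5
= 5.0

E[P2] = 4.75 (similar calculation)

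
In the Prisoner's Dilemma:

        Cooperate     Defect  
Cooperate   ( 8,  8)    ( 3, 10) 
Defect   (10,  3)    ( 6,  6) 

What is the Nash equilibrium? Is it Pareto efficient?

(Defect, Defect) is NE; not Pareto efficient

Work:
Defect dominates Cooperate for both players:
If P2 cooperates: Defect (10) > Cooperate (8)
If P2 defects: Defect (6) > Cooperate (3)
NE: (Defect, Defect) with payoff (6, 6)
But (Cooperate, Cooperate) = (8, 8) Pareto dominates (6, 6)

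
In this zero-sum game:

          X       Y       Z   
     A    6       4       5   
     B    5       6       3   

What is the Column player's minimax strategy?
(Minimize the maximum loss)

Column should play Z, value = 5

Work:
Column player minimizes Row's maximum payoff:
Column X: max payoff to Row = 6
Column Y: max payoff to Row = 6
Column Z: max payoff to Row = 5
Minimum is 5, achieved by column Z.
Minimax strategy: Z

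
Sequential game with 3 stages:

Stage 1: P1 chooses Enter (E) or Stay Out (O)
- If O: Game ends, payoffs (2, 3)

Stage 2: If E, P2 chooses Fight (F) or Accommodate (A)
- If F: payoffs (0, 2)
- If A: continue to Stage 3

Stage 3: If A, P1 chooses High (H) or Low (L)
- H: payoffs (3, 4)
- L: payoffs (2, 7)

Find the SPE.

SPE: (E, A, H); Outcome (3, 4)

Work:
Stage 3: P1 chooses H (3 vs 2)
Stage 2: P2: F->2, A->4 (anticipating H). Choose A
Stage 1: P1: O->2, E->3 (anticipating A, H). Choose E
SPE path: E -> A -> H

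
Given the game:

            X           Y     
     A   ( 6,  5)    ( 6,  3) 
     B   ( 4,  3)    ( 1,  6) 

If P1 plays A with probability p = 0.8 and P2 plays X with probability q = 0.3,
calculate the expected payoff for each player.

E[P1] = 5.18, E[P2] = 3.9

Work:
E[P1] = p·q·π₁(A,X) + p·(1-q)·π₁(A,Y) + (1-p)·q·π₁(B,X) + (1-p)·(1-q)·π₁(B,Y)
= 0.8·0.3·6 + 0.8·0.7·6 + 0.2·0.3·4 + 0.2·0.7·1
= 5.18

E[P2] = 3.9 (similar calculation)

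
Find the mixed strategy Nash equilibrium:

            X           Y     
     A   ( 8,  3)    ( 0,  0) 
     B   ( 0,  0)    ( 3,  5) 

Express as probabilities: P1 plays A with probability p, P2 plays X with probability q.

p = 0.625, q = 0.2727

Work:
Find probabilities that make opponent indifferent:
P2 chooses q to make P1 indifferent between A and B
P1 chooses p to make P2 indifferent between X and Y
Mixed NE: P1 plays (A: 0.625, B: 0.375), P2 plays (X: 0.2727, Y: 0.7273)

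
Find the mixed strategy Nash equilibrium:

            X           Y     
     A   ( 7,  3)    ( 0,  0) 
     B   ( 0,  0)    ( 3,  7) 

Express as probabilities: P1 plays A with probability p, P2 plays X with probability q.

p = 0.7, q = 0.3

Work:
Find probabilities that make opponent indifferent:
P2 chooses q to make P1 indifferent between A and B
P1 chooses p to make P2 indifferent between X and Y
Mixed NE: P1 plays (A: 0.7, B: 0.3), P2 plays (X: 0.3, Y: 0.7)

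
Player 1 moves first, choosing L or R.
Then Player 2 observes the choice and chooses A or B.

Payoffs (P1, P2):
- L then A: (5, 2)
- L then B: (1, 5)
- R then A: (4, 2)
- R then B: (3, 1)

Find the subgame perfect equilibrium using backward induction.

P1 plays R, P2 plays B after L and A after R; Payoff (4, 2)

Work:
Backward induction:
After L: P2 chooses B → P1 gets 1
After R: P2 chooses A → P1 gets 4
P1 chooses R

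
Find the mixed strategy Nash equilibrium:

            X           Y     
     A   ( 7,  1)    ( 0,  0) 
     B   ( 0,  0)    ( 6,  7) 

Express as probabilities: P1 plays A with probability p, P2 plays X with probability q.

p = 0.875, q = 0.4615

Work:
Find probabilities that make opponent indifferent:
P2 chooses q to make P1 indifferent between A and B
P1 chooses p to make P2 indifferent between X and Y
Mixed NE: P1 plays (A: 0.875, B: 0.125), P2 plays (X: 0.4615, Y: 0.5385)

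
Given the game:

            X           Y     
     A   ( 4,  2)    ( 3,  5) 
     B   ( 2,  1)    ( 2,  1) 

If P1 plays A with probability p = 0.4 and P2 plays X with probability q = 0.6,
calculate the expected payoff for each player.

E[P1] = 2.64, E[P2] = 1.88

Work:
E[P1] = p·q·π₁(A,X) + p·(1-q)·π₁(A,Y) + (1-p)·q·π₁(B,X) + (1-p)·(1-q)·π₁(B,Y)
= 0.4·0.6·4 + 0.4·0.4·3 + 0.6·0.6·2 + 0.6·0.4·2
= 2.64

E[P2] = 1.88 (similar calculation)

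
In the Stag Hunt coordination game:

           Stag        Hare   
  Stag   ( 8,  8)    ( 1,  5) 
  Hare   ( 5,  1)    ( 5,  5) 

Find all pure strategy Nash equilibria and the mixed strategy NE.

Pure NE: (Stag, Stag) and (Hare, Hare); Mixed NE: p = 0.5714, q = 0.5714

Work:
Check pure NE:
(Stag, Stag): (8, 8) - no unilateral deviation beneficial
(Hare, Hare): (5, 5) - no unilateral deviation beneficial
Mixed NE: P1 plays Stag with p = 0.5714, P2 plays Stag with q = 0.5714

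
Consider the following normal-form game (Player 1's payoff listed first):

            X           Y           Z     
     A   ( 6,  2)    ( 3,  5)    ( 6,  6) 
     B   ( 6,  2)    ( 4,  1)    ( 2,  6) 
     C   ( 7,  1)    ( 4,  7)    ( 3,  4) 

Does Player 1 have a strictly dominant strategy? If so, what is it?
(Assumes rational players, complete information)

No strictly dominant strategy exists for Player 1

Work:
A strategy strictly dominates another if it gives a strictly higher payoff against every opponent action. Compare each pair of P1's strategies column-by-column:
  A vs B: [6 vs 6, 3 vs 4, 6 vs 2] → A does not strictly dominate B (column X: 6 ≤ 6)
  A vs C: [6 vs 7, 3 vs 4, 6 vs 3] → A does not strictly dominate C (column X: 6 ≤ 7)
  B vs A: [6 vs 6, 4 vs 3, 2 vs 6] → B does not strictly dominate A (column X: 6 ≤ 6)
  B vs C: [6 vs 7, 4 vs 4, 2 vs 3] → B does not strictly dominate C (column X: 6 ≤ 7)
  C vs A: [7 vs 6, 4 vs 3, 3 vs 6] → C does not strictly dominate A (column Z: 3 ≤ 6)
  C vs B: [7 vs 6, 4 vs 4, 3 vs 2] → C does not strictly dominate B (column Y: 4 ≤ 4)
No single strategy strictly dominates all others → no strictly dominant strategy.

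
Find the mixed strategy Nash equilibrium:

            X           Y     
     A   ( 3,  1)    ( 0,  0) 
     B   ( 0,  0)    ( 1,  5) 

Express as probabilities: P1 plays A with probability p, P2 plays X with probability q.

p = 0.8333, q = 0.25

Work:
Find probabilities that make opponent indifferent:
P2 chooses q to make P1 indifferent between A and B
P1 chooses p to make P2 indifferent between X and Y
Mixed NE: P1 plays (A: 0.8333, B: 0.1667), P2 plays (X: 0.25, Y: 0.75)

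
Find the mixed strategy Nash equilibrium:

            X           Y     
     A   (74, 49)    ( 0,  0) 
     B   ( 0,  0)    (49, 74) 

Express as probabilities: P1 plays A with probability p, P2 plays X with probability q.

p = 0.6016, q = 0.3984

Work:
Find probabilities that make opponent indifferent:
P2 chooses q to make P1 indifferent between A and B
P1 chooses p to make P2 indifferent between X and Y
Mixed NE: P1 plays (A: 0.6016, B: 0.3984), P2 plays (X: 0.3984, Y: 0.6016)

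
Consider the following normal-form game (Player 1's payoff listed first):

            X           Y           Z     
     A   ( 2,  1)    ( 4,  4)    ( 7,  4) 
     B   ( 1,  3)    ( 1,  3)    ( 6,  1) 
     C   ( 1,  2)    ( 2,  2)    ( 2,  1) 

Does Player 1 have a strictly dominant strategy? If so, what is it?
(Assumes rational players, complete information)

Yes, Player 1's strictly dominant strategy is A

Work:
A strategy strictly dominates another if it gives a strictly higher payoff against every opponent action. Compare each pair of P1's strategies column-by-column:
  A vs B: [2 vs 1, 4 vs 1, 7 vs 6] → A strictly dominates B
  A vs C: [2 vs 1, 4 vs 2, 7 vs 2] → A strictly dominates C
  B vs A: [1 vs 2, 1 vs 4, 6 vs 7] → B does not strictly dominate A (column X: 1 ≤ 2)
  B vs C: [1 vs 1, 1 vs 2, 6 vs 2] → B does not strictly dominate C (column X: 1 ≤ 1)
  C vs A: [1 vs 2, 2 vs 4, 2 vs 7] → C does not strictly dominate A (column X: 1 ≤ 2)
  C vs B: [1 vs 1, 2 vs 1, 2 vs 6] → C does not strictly dominate B (column X: 1 ≤ 1)
A strictly dominates every other strategy → strictly dominant.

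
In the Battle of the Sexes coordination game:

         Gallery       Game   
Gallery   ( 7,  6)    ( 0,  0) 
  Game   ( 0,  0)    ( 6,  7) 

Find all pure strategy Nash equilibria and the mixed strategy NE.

Pure NE: (Gallery, Gallery) and (Game, Game); Mixed NE: p = 0.5385, q = 0.4615

Work:
Check pure NE:
(Gallery, Gallery): (7, 6) - no unilateral deviation beneficial
(Game, Game): (6, 7) - no unilateral deviation beneficial
Mixed NE: P1 plays Gallery with p = 0.5385, P2 plays Gallery with q = 0.4615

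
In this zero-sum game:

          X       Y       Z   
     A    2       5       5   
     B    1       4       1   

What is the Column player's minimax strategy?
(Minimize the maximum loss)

Column should play X, value = 2

Work:
Column player minimizes Row's maximum payoff:
Column X: max payoff to Row = 2
Column Y: max payoff to Row = 5
Column Z: max payoff to Row = 5
Minimum is 2, achieved by column X.
Minimax strategy: X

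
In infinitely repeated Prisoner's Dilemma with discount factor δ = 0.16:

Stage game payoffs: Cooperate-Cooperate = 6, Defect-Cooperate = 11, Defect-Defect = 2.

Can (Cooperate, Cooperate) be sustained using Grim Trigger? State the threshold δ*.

δ* = 0.5556; since δ = 0.16 < 0.5556, cooperation cannot be sustained

Work:
For Grim Trigger:
Cooperate forever: 6/(1-δ)
Defect then punished: 11 + 2·δ/(1-δ)
Need: 6/(1-δ) ≥ 11 + 2·δ/(1-δ)
Solving: δ ≥ (T-R)/(T-P) = (11-6)/(11-2) = 0.5556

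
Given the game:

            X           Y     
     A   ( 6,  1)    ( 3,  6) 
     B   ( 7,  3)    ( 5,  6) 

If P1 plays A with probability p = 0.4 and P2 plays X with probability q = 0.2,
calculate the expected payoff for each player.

E[P1] = 4.68, E[P2] = 5.24

Work:
E[P1] = p·q·π₁(A,X) + p·(1-q)·π₁(A,Y) + (1-p)·q·π₁(B,X) + (1-p)·(1-q)·π₁(B,Y)
= 0.4·0.2·6 + 0.4·0.8·3 + 0.6·0.2·7 + 0.6·0.8·5
= 4.68

E[P2] = 5.24 (similar calculation)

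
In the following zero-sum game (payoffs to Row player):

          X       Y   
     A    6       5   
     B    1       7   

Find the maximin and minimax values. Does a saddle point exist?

Maximin = 5, Minimax = 6, Saddle: False

Work:
Row minimums: [5, 1] → maximin = 5
Column maximums: [6, 7] → minimax = 6
No saddle point (maximin ≠ minimax). Mixed strategy needed.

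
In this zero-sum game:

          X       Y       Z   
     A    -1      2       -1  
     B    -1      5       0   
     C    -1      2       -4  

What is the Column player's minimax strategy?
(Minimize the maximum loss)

Column should play X, value = -1

Work:
Column player minimizes Row's maximum payoff:
Column X: max payoff to Row = -1
Column Y: max payoff to Row = 5
Column Z: max payoff to Row = 0
Minimum is -1, achieved by column X.
Minimax strategy: X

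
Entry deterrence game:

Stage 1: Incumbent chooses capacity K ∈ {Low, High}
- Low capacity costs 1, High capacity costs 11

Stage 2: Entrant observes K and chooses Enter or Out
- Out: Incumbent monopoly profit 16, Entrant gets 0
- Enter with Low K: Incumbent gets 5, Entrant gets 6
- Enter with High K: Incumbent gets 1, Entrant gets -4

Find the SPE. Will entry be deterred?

SPE: (High, Enter|Low, Out|High); Entry deterred. Incumbent net profit = 5

Work:
After Low K: Entrant enters (6 > 0)
After High K: Entrant stays out (-4 < 0)
Incumbent: Low → 5−1=4, High → 16−11=5
Incumbent chooses High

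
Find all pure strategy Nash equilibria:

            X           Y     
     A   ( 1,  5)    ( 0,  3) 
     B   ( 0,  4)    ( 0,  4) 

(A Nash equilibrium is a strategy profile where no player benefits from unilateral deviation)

Nash equilibrium: (A, X), (B, Y)

Work:
Best responses:
  P1 vs X: payoffs [1, 0] → best response A (payoff 1)
  P1 vs Y: payoffs [0, 0] → best response A/B (payoff 0)
  P2 vs A: payoffs [5, 3] → best response X (payoff 5)
  P2 vs B: payoffs [4, 4] → best response X/Y (payoff 4)
Mutual best responses: (A,X), (B,Y) → Nash equilibria.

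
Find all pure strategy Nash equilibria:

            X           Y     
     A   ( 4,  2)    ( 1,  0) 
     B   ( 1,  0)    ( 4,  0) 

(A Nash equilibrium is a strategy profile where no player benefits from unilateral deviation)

Nash equilibrium: (A, X), (B, Y)

Work:
Best responses:
  P1 vs X: payoffs [4, 1] → best response A (payoff 4)
  P1 vs Y: payoffs [1, 4] → best response B (payoff 4)
  P2 vs A: payoffs [2, 0] → best response X (payoff 2)
  P2 vs B: payoffs [0, 0] → best response X/Y (payoff 0)
Mutual best responses: (A,X), (B,Y) → Nash equilibria.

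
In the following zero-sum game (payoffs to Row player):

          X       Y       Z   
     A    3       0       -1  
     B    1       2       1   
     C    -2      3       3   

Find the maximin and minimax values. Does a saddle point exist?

Maximin = 1, Minimax = 3, Saddle: False

Work:
Row minimums: [-1, 1, -2] → maximin = 1
Column maximums: [3, 3, 3] → minimax = 3
No saddle point (maximin ≠ minimax). Mixed strategy needed.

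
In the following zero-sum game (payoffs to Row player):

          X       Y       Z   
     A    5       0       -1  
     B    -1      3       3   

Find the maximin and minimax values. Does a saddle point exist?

Maximin = -1, Minimax = 3, Saddle: False

Work:
Row minimums: [-1, -1] → maximin = -1
Column maximums: [5, 3, 3] → minimax = 3
No saddle point (maximin ≠ minimax). Mixed strategy needed.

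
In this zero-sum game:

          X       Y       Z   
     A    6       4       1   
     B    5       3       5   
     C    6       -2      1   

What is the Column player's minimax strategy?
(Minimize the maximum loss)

Column should play Y, value = 4

Work:
Column player minimizes Row's maximum payoff:
Column X: max payoff to Row = 6
Column Y: max payoff to Row = 4
Column Z: max payoff to Row = 5
Minimum is 4, achieved by column Y.
Minimax strategy: Y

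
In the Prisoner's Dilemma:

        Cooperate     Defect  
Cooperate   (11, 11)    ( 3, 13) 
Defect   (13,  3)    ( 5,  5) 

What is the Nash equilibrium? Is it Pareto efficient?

(Defect, Defect) is NE; not Pareto efficient

Work:
Defect dominates Cooperate for both players:
If P2 cooperates: Defect (13) > Cooperate (11)
If P2 defects: Defect (5) > Cooperate (3)
NE: (Defect, Defect) with payoff (5, 5)
But (Cooperate, Cooperate) = (11, 11) Pareto dominates (5, 5)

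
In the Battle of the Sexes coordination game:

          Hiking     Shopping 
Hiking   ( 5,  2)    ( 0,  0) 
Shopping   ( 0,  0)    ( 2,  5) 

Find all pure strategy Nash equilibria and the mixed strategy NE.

Pure NE: (Hiking, Hiking) and (Shopping, Shopping); Mixed NE: p = 0.7143, q = 0.2857

Work:
Check pure NE:
(Hiking, Hiking): (5, 2) - no unilateral deviation beneficial
(Shopping, Shopping): (2, 5) - no unilateral deviation beneficial
Mixed NE: P1 plays Hiking with p = 0.7143, P2 plays Hiking with q = 0.2857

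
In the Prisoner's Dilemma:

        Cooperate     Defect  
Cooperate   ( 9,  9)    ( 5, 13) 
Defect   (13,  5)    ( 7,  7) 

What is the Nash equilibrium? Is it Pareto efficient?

(Defect, Defect) is NE; not Pareto efficient

Work:
Defect dominates Cooperate for both players:
If P2 cooperates: Defect (13) > Cooperate (9)
If P2 defects: Defect (7) > Cooperate (5)
NE: (Defect, Defect) with payoff (7, 7)
But (Cooperate, Cooperate) = (9, 9) Pareto dominates (7, 7)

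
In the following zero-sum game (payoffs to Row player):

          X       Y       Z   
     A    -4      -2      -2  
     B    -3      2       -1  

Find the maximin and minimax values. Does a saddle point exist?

Maximin = -3, Minimax = -3, Saddle: True

Work:
Row minimums: [-4, -3] → maximin = -3
Column maximums: [-3, 2, -1] → minimax = -3
Saddle point exists! Game value = -3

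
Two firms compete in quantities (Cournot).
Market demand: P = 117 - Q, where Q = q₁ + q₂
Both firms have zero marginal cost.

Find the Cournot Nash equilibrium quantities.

q₁* = q₂* = 39.0; P* = 39.0

Work:
Profit: π_i = P·q_i = (a - q_i - q_j)·q_i
FOC: ∂π_i/∂q_i = a - 2q_i - q_j = 0
Reaction function: q_i = (117 - q_j)/2
Symmetry: q* = 117/3 = 39.0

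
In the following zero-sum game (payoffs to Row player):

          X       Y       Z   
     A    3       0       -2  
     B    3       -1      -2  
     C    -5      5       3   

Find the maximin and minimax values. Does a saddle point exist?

Maximin = -2, Minimax = 3, Saddle: False

Work:
Row minimums: [-2, -2, -5] → maximin = -2
Column maximums: [3, 5, 3] → minimax = 3
No saddle point (maximin ≠ minimax). Mixed strategy needed.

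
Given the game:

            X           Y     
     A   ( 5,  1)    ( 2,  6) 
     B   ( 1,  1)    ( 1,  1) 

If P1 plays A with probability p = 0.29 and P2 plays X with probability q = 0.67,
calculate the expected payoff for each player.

E[P1] = 1.8729, E[P2] = 1.4785

Work:
E[P1] = p·q·π₁(A,X) + p·(1-q)·π₁(A,Y) + (1-p)·q·π₁(B,X) + (1-p)·(1-q)·π₁(B,Y)
= 0.29·0.67·5 + 0.29·0.33·2 + 0.71·0.67·1 + 0.71·0.33·1
= 1.8729

E[P2] = 1.4785 (similar calculation)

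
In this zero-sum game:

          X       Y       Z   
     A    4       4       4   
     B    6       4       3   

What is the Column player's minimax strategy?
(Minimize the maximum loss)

Column should play Y or Z (all achieve the minimum), value = 4

Work:
Column player minimizes Row's maximum payoff:
Column X: max payoff to Row = 6
Column Y: max payoff to Row = 4
Column Z: max payoff to Row = 4
Minimum is 4, achieved by columns Y, Z (tied).
Each of Y or Z is a minimax strategy.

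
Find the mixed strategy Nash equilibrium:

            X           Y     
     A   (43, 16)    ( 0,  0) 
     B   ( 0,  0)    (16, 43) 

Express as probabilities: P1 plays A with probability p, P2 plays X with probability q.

p = 0.7288, q = 0.2712

Work:
Find probabilities that make opponent indifferent:
P2 chooses q to make P1 indifferent between A and B
P1 chooses p to make P2 indifferent between X and Y
Mixed NE: P1 plays (A: 0.7288, B: 0.2712), P2 plays (X: 0.2712, Y: 0.7288)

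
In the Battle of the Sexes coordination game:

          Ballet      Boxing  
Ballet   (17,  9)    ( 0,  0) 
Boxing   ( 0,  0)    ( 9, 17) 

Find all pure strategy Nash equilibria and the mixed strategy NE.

Pure NE: (Ballet, Ballet) and (Boxing, Boxing); Mixed NE: p = 0.6538, q = 0.3462

Work:
Check pure NE:
(Ballet, Ballet): (17, 9) - no unilateral deviation beneficial
(Boxing, Boxing): (9, 17) - no unilateral deviation beneficial
Mixed NE: P1 plays Ballet with p = 0.6538, P2 plays Ballet with q = 0.3462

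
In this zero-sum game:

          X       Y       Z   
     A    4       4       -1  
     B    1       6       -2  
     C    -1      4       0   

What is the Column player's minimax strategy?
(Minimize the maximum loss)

Column should play Z, value = 0

Work:
Column player minimizes Row's maximum payoff:
Column X: max payoff to Row = 4
Column Y: max payoff to Row = 6
Column Z: max payoff to Row = 0
Minimum is 0, achieved by column Z.
Minimax strategy: Z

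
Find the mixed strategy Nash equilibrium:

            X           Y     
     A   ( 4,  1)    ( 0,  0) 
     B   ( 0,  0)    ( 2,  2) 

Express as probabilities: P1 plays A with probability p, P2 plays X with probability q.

p = 0.6667, q = 0.3333

Work:
Find probabilities that make opponent indifferent:
P2 chooses q to make P1 indifferent between A and B
P1 chooses p to make P2 indifferent between X and Y
Mixed NE: P1 plays (A: 0.6667, B: 0.3333), P2 plays (X: 0.3333, Y: 0.6667)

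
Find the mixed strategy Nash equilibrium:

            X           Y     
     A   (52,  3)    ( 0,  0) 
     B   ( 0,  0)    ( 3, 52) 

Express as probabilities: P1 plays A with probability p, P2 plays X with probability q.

p = 0.9455, q = 0.0545

Work:
Find probabilities that make opponent indifferent:
P2 chooses q to make P1 indifferent between A and B
P1 chooses p to make P2 indifferent between X and Y
Mixed NE: P1 plays (A: 0.9455, B: 0.0545), P2 plays (X: 0.0545, Y: 0.9455)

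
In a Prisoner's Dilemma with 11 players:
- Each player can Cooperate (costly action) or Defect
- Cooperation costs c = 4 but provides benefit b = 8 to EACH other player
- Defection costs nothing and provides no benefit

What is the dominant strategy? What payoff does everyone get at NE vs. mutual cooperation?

Dominant: Defect; NE payoff = 0; Coop payoff = 76

Work:
Defect dominates (saves cost c = 4, benefit to others is external)
NE: All defect → everyone gets 0
If all cooperate: each receives (10)×8 - 4 = 76
Social dilemma: 76 > 0 but NE gives 0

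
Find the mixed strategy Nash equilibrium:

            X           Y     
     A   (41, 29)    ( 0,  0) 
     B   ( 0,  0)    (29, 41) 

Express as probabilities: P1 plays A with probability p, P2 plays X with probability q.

p = 0.5857, q = 0.4143

Work:
Find probabilities that make opponent indifferent:
P2 chooses q to make P1 indifferent between A and B
P1 chooses p to make P2 indifferent between X and Y
Mixed NE: P1 plays (A: 0.5857, B: 0.4143), P2 plays (X: 0.4143, Y: 0.5857)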